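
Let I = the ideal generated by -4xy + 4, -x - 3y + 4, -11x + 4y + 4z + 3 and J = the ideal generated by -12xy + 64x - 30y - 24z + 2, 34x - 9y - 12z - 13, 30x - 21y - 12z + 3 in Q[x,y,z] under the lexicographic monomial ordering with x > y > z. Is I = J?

Yes, the ideals are equal.

Since reduced Gröbner bases are canonical representatives of ideals under a given ordering, it suffices to compute and compare them.
Buchberger on the first generating set:
f_1 = -4xy + 4, LT = xy.
f_2 = -x - 3y + 4, LT = x.
f_3 = -11x + 4y + 4z + 3, LT = x.

S(f_1,f_2): lcm = xy. S = -3y^2 + 4y - 1.
  leading term y^2: no divisor's leading term divides it; move -3y^2 to the remainder.
  leading term y: no divisor's leading term divides it; move 4y to the remainder.
  leading term 1: no divisor's leading term divides it; move -1 to the remainder.
  remainder -3y^2 + 4y - 1 ≠ 0; add g_4 = -3y^2 + 4y - 1 to the basis.

S(f_1,f_3): lcm = xy. S = 4/11y^2 + 4/11yz + 3/11y - 1.
  leading term y^2: subtract (-4/33)·g_4 from 4/11y^2 + 4/11yz + 3/11y - 1 → 4/11yz + 25/33y - 37/33
  leading term yz: no divisor's leading term divides it; move 4/11yz to the remainder.
  leading term y: no divisor's leading term divides it; move 25/33y to the remainder.
  leading term 1: no divisor's leading term divides it; move -37/33 to the remainder.
  remainder 4/11yz + 25/33y - 37/33 ≠ 0; add g_5 = 4/11yz + 25/33y - 37/33 to the basis.

S(f_2,f_3): lcm = x. S = 37/11y + 4/11z - 41/11.
  leading term y: no divisor's leading term divides it; move 37/11y to the remainder.
  leading term z: no divisor's leading term divides it; move 4/11z to the remainder.
  leading term 1: no divisor's leading term divides it; move -41/11 to the remainder.
  remainder 37/11y + 4/11z - 41/11 ≠ 0; add g_6 = 37/11y + 4/11z - 41/11 to the basis.

S(g_5,g_6): lcm = yz. S = 25/12y - 4/37z^2 + 41/37z - 37/12.
  leading term y: subtract (275/444)·g_6 from 25/12y - 4/37z^2 + 41/37z - 37/12 → -4/37z^2 + 98/111z - 86/111
  leading term z^2: no divisor's leading term divides it; move -4/37z^2 to the remainder.
  leading term z: no divisor's leading term divides it; move 98/111z to the remainder.
  leading term 1: no divisor's leading term divides it; move -86/111 to the remainder.
  remainder -4/37z^2 + 98/111z - 86/111 ≠ 0; add g_7 = -4/37z^2 + 98/111z - 86/111 to the basis.

The other S-polynomials (S(f_1,g_4), S(f_2,g_4), S(f_3,g_4), S(f_1,g_5), S(f_2,g_5), S(f_3,g_5), S(g_4,g_5), S(f_1,g_6), S(f_2,g_6), S(f_3,g_6), S(g_4,g_6), S(f_1,g_7), S(f_2,g_7), S(f_3,g_7), S(g_4,g_7), S(g_5,g_7), S(g_6,g_7)) all reduce to 0 modulo the current basis, so we have a Gröbner basis.
Inter-reduce: drop elements whose leading term is divisible by another's, tail-reduce, and make monic.
Reduced Gröbner basis: {x - 12/37z - 25/37, y + 4/37z - 41/37, z^2 - 49/6z + 43/6}.

Buchberger on the second generating set:
h_1 = -12xy + 64x - 30y - 24z + 2, LT = xy.
h_2 = 34x - 9y - 12z - 13, LT = x.
h_3 = 30x - 21y - 12z + 3, LT = x.

S(h_1,h_2): lcm = xy. S = -16/3x + 9/34y^2 + 6/17yz + 49/17y + 2z - 1/6.
  leading term x: subtract (-8/51)·h_2 from -16/3x + 9/34y^2 + 6/17yz + 49/17y + 2z - 1/6 → 9/34y^2 + 6/17yz + 25/17y + 2/17z - 75/34
  leading term y^2: no divisor's leading term divides it; move 9/34y^2 to the remainder.
  leading term yz: no divisor's leading term divides it; move 6/17yz to the remainder.
  leading term y: no divisor's leading term divides it; move 25/17y to the remainder.
  leading term z: no divisor's leading term divides it; move 2/17z to the remainder.
  leading term 1: no divisor's leading term divides it; move -75/34 to the remainder.
  remainder 9/34y^2 + 6/17yz + 25/17y + 2/17z - 75/34 ≠ 0; add k_4 = 9/34y^2 + 6/17yz + 25/17y + 2/17z - 75/34 to the basis.

S(h_1,h_3): lcm = xy. S = -16/3x + 7/10y^2 + 2/5yz + 12/5y + 2z - 1/6.
  leading term x: subtract (-8/51)·h_2 from -16/3x + 7/10y^2 + 2/5yz + 12/5y + 2z - 1/6 → 7/10y^2 + 2/5yz + 84/85y + 2/17z - 75/34
  leading term y^2: subtract (119/45)·k_4 from 7/10y^2 + 2/5yz + 84/85y + 2/17z - 75/34 → -8/15yz - 2219/765y - 148/765z + 185/51
  leading term yz: no divisor's leading term divides it; move -8/15yz to the remainder.
  leading term y: no divisor's leading term divides it; move -2219/765y to the remainder.
  leading term z: no divisor's leading term divides it; move -148/765z to the remainder.
  leading term 1: no divisor's leading term divides it; move 185/51 to the remainder.
  remainder -8/15yz - 2219/765y - 148/765z + 185/51 ≠ 0; add k_5 = -8/15yz - 2219/765y - 148/765z + 185/51 to the basis.

S(h_2,h_3): lcm = x. S = 37/85y + 4/85z - 41/85.
  leading term y: no divisor's leading term divides it; move 37/85y to the remainder.
  leading term z: no divisor's leading term divides it; move 4/85z to the remainder.
  leading term 1: no divisor's leading term divides it; move -41/85 to the remainder.
  remainder 37/85y + 4/85z - 41/85 ≠ 0; add k_6 = 37/85y + 4/85z - 41/85 to the basis.

S(h_1,k_5): lcm = xyz. S = -2219/408xy - 581/102xz + 925/136x + 5/2yz + 2z^2 - 1/6z.
  leading term xy: subtract (2219/4896)·h_1 from -2219/408xy - 581/102xz + 925/136x + 5/2yz + 2z^2 - 1/6z → -581/102xz - 27179/1224x + 5/2yz + 11095/816y + 2z^2 + 2185/204z - 2219/2448
  leading term xz: subtract (-581/3468z)·h_2 from -581/102xz - 27179/1224x + 5/2yz + 11095/816y + 2z^2 + 2185/204z - 2219/2448 → -27179/1224x + 1147/1156yz + 11095/816y - 3/289z^2 + 2466/289z - 2219/2448
  leading term x: subtract (-27179/41616)·h_2 from -27179/1224x + 1147/1156yz + 11095/816y - 3/289z^2 + 2466/289z - 2219/2448 → 1147/1156yz + 53539/6936y - 3/289z^2 + 2413/3468z - 21725/2312
  leading term yz: subtract (-17205/9248)·k_5 from 1147/1156yz + 53539/6936y - 3/289z^2 + 2413/3468z - 21725/2312 → 365153/157216y - 3/289z^2 + 13201/39304z - 416325/157216
  leading term y: subtract (49345/9248)·k_6 from 365153/157216y - 3/289z^2 + 13201/39304z - 416325/157216 → -3/289z^2 + 49/578z - 43/578
  leading term z^2: no divisor's leading term divides it; move -3/289z^2 to the remainder.
  leading term z: no divisor's leading term divides it; move 49/578z to the remainder.
  leading term 1: no divisor's leading term divides it; move -43/578 to the remainder.
  remainder -3/289z^2 + 49/578z - 43/578 ≠ 0; add k_7 = -3/289z^2 + 49/578z - 43/578 to the basis.

The other S-polynomials (S(h_1,k_4), S(h_2,k_4), S(h_3,k_4), S(h_2,k_5), S(h_3,k_5), S(k_4,k_5), S(h_1,k_6), S(h_2,k_6), S(h_3,k_6), S(k_4,k_6), S(k_5,k_6), S(h_1,k_7), S(h_2,k_7), S(h_3,k_7), S(k_4,k_7), S(k_5,k_7), S(k_6,k_7)) all reduce to 0 modulo the current basis, so we have a Gröbner basis.
Inter-reduce: drop elements whose leading term is divisible by another's, tail-reduce, and make monic.
Reduced Gröbner basis: {x - 12/37z - 25/37, y + 4/37z - 41/37, z^2 - 49/6z + 43/6}.

These coincide, so the ideals are equal.
The same test decides containment: I ⊆ J iff every generator of I reduces to 0 modulo a Gröbner basis of J.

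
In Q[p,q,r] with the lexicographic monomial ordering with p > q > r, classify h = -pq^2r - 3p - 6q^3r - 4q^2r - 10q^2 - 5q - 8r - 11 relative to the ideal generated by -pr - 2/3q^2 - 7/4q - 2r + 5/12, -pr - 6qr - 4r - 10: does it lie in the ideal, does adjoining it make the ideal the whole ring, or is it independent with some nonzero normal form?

-pq^2r - 3p - 6q^3r - 4q^2r - 10q^2 - 5q - 8r - 11 is independent of I; its normal form modulo I is -3p - 5q - 8r - 11.

First compute the reduced Gröbner basis of I by Buchberger's algorithm.
f_1 = -pr - 2/3q^2 - 7/4q - 2r + 5/12, LT = pr.
f_2 = -pr - 6qr - 4r - 10, LT = pr.

S(f_1,f_2): lcm = pr. S = 2/3q^2 - 6qr + 7/4q - 2r - 125/12.
  reduce S modulo (f_1, f_2):
  remainder 2/3q^2 - 6qr + 7/4q - 2r - 125/12 ≠ 0; add k_3 = 2/3q^2 - 6qr + 7/4q - 2r - 125/12 to the basis.

The other S-polynomials (S(f_1,k_3), S(f_2,k_3)) all reduce to 0 modulo the current basis, so we have a Gröbner basis.
Inter-reduce: drop elements whose leading term is divisible by another's, tail-reduce, and make monic.
Reduced Gröbner basis: {pr + 6qr + 4r + 10, q^2 - 9qr + 21/8q - 3r - 125/8}.
Label its elements g_1 = pr + 6qr + 4r + 10, g_2 = q^2 - 9qr + 21/8q - 3r - 125/8.

Reduce h = -pq^2r - 3p - 6q^3r - 4q^2r - 10q^2 - 5q - 8r - 11 modulo G:
  leading term pq^2r: subtract (-q^2)·g_1 from -pq^2r - 3p - 6q^3r - 4q^2r - 10q^2 - 5q - 8r - 11 → -3p - 5q - 8r - 11
  leading term p: no divisor's leading term divides it; move -3p to the remainder.
  leading term q: no divisor's leading term divides it; move -5q to the remainder.
  leading term r: no divisor's leading term divides it; move -8r to the remainder.
  leading term 1: no divisor's leading term divides it; move -11 to the remainder.
  normal form = -3p - 5q - 8r - 11.
The normal form is nonzero, so h ∉ I. Since h minus its normal form lies in I, I + (h) = I + (n) where n = -3p - 5q - 8r - 11; decide whether this ideal is the whole ring.
Run Buchberger on G together with n (pairs among the g_i already reduce to 0 since G is a Gröbner basis):
g_1 = pr + 6qr + 4r + 10, LT = pr.
g_2 = q^2 - 9qr + 21/8q - 3r - 125/8, LT = q^2.
n = -3p - 5q - 8r - 11, LT = p.

S(g_1,n): lcm = pr. S = 13/3qr - 8/3r^2 + 1/3r + 10.
  reduce S modulo (g_1, g_2, n):
  remainder 13/3qr - 8/3r^2 + 1/3r + 10 ≠ 0; add m_4 = 13/3qr - 8/3r^2 + 1/3r + 10 to the basis.

S(g_1,m_4): lcm = pqr. S = 8/13pr^2 - 1/13pr - 30/13p + 6q^2r + 4qr + 10q.
  reduce S modulo (g_1, g_2, n, m_4):
  remainder 180/13q + 5232/169r^3 + 798/169r^2 - 7155/338r + 11925/338 ≠ 0; add m_5 = 180/13q + 5232/169r^3 + 798/169r^2 - 7155/338r + 11925/338 to the basis.

S(g_2,m_5): lcm = q^2. S = -436/195qr^3 - 133/390qr^2 - 777/104qr + 1/13q - 3r - 125/8.
  reduce S modulo (g_1, g_2, n, m_4, m_5):
  remainder -3488/2535r^4 - 532/2535r^3 + 95/169r^2 - 257/169r + 240/169 ≠ 0; add m_6 = -3488/2535r^4 - 532/2535r^3 + 95/169r^2 - 257/169r + 240/169 to the basis.

The other S-polynomials (S(g_1,g_2), S(g_2,n), S(g_2,m_4), S(n,m_4), S(g_1,m_5), S(n,m_5), S(m_4,m_5), S(g_1,m_6), S(g_2,m_6), S(n,m_6), S(m_4,m_6), S(m_5,m_6)) all reduce to 0 modulo the current basis, so we have a Gröbner basis.
Inter-reduce: drop elements whose leading term is divisible by another's, tail-reduce, and make monic.
Reduced Gröbner basis: {p - 436/117r^3 - 133/234r^2 + 1627/312r - 181/312, q + 436/195r^3 + 133/390r^2 - 159/104r + 265/104, r^4 + 133/872r^3 - 1425/3488r^2 + 3855/3488r - 225/218}.
The reduced Gröbner basis of I + (h) is {p - 436/117r^3 - 133/234r^2 + 1627/312r - 181/312, q + 436/195r^3 + 133/390r^2 - 159/104r + 265/104, r^4 + 133/872r^3 - 1425/3488r^2 + 3855/3488r - 225/218} ≠ {1}, a proper ideal, so the enlarged system stays consistent: h is independent of I, with normal form -3p - 5q - 8r - 11.

Ideal membership is decidable via reduction modulo a Gröbner basis.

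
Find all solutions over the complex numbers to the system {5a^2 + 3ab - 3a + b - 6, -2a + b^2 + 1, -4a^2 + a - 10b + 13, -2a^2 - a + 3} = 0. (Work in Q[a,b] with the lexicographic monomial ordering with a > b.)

{(1, 1)}

Compute a lex Gröbner basis by Buchberger's algorithm.
f_1 = 5a^2 + 3ab - 3a + b - 6, LT = a^2.
f_2 = -2a + b^2 + 1, LT = a.
f_3 = -4a^2 + a - 10b + 13, LT = a^2.
f_4 = -2a^2 - a + 3, LT = a^2.

S(f_1,f_2): lcm = a^2. S = 1/2ab^2 + 3/5ab - 1/10a + 1/5b - 6/5.
  leading term ab^2: subtract (-1/4b^2)·f_2 from 1/2ab^2 + 3/5ab - 1/10a + 1/5b - 6/5 → 3/5ab - 1/10a + 1/4b^4 + 1/4b^2 + 1/5b - 6/5
  leading term ab: subtract (-3/10b)·f_2 from 3/5ab - 1/10a + 1/4b^4 + 1/4b^2 + 1/5b - 6/5 → -1/10a + 1/4b^4 + 3/10b^3 + 1/4b^2 + 1/2b - 6/5
  leading term a: subtract (1/20)·f_2 from -1/10a + 1/4b^4 + 3/10b^3 + 1/4b^2 + 1/2b - 6/5 → 1/4b^4 + 3/10b^3 + 1/5b^2 + 1/2b - 5/4
  leading term b^4: no divisor's leading term divides it; move 1/4b^4 to the remainder.
  leading term b^3: no divisor's leading term divides it; move 3/10b^3 to the remainder.
  leading term b^2: no divisor's leading term divides it; move 1/5b^2 to the remainder.
  leading term b: no divisor's leading term divides it; move 1/2b to the remainder.
  leading term 1: no divisor's leading term divides it; move -5/4 to the remainder.
  remainder 1/4b^4 + 3/10b^3 + 1/5b^2 + 1/2b - 5/4 ≠ 0; add h_5 = 1/4b^4 + 3/10b^3 + 1/5b^2 + 1/2b - 5/4 to the basis.

S(f_1,f_3): lcm = a^2. S = 3/5ab - 7/20a - 23/10b + 41/20.
  leading term ab: subtract (-3/10b)·f_2 from 3/5ab - 7/20a - 23/10b + 41/20 → -7/20a + 3/10b^3 - 2b + 41/20
  leading term a: subtract (7/40)·f_2 from -7/20a + 3/10b^3 - 2b + 41/20 → 3/10b^3 - 7/40b^2 - 2b + 15/8
  leading term b^3: no divisor's leading term divides it; move 3/10b^3 to the remainder.
  leading term b^2: no divisor's leading term divides it; move -7/40b^2 to the remainder.
  leading term b: no divisor's leading term divides it; move -2b to the remainder.
  leading term 1: no divisor's leading term divides it; move 15/8 to the remainder.
  remainder 3/10b^3 - 7/40b^2 - 2b + 15/8 ≠ 0; add h_6 = 3/10b^3 - 7/40b^2 - 2b + 15/8 to the basis.

S(f_1,f_4): lcm = a^2. S = 3/5ab - 11/10a + 1/5b + 3/10.
  leading term ab: subtract (-3/10b)·f_2 from 3/5ab - 11/10a + 1/5b + 3/10 → -11/10a + 3/10b^3 + 1/2b + 3/10
  leading term a: subtract (11/20)·f_2 from -11/10a + 3/10b^3 + 1/2b + 3/10 → 3/10b^3 - 11/20b^2 + 1/2b - 1/4
  leading term b^3: subtract (1)·h_6 from 3/10b^3 - 11/20b^2 + 1/2b - 1/4 → -3/8b^2 + 5/2b - 17/8
  leading term b^2: no divisor's leading term divides it; move -3/8b^2 to the remainder.
  leading term b: no divisor's leading term divides it; move 5/2b to the remainder.
  leading term 1: no divisor's leading term divides it; move -17/8 to the remainder.
  remainder -3/8b^2 + 5/2b - 17/8 ≠ 0; add h_7 = -3/8b^2 + 5/2b - 17/8 to the basis.

S(h_5,h_6): lcm = b^4. S = 107/60b^3 + 112/15b^2 - 17/4b - 5.
  leading term b^3: subtract (107/18)·h_6 from 107/60b^3 + 112/15b^2 - 17/4b - 5 → 1225/144b^2 + 275/36b - 775/48
  leading term b^2: subtract (-1225/54)·h_7 from 1225/144b^2 + 275/36b - 775/48 → 3475/54b - 3475/54
  leading term b: no divisor's leading term divides it; move 3475/54b to the remainder.
  leading term 1: no divisor's leading term divides it; move -3475/54 to the remainder.
  remainder 3475/54b - 3475/54 ≠ 0; add h_8 = 3475/54b - 3475/54 to the basis.

The other S-polynomials (S(f_2,f_3), S(f_2,f_4), S(f_3,f_4), S(f_1,h_5), S(f_2,h_5), S(f_3,h_5), S(f_4,h_5), S(f_1,h_6), S(f_2,h_6), S(f_3,h_6), S(f_4,h_6), S(f_1,h_7), S(f_2,h_7), S(f_3,h_7), S(f_4,h_7), S(h_5,h_7), S(h_6,h_7), S(f_1,h_8), S(f_2,h_8), S(f_3,h_8), S(f_4,h_8), S(h_5,h_8), S(h_6,h_8), S(h_7,h_8)) all reduce to 0 modulo the current basis, so we have a Gröbner basis.
Inter-reduce: drop elements whose leading term is divisible by another's, tail-reduce, and make monic.
Reduced Gröbner basis: {a - 1, b - 1}.

The lex basis is triangular: the last element involves only b. Solving b - 1 = 0 gives b ∈ {1}; substituting each value into the earlier elements determines the remaining variables.
  b = 1: the earlier basis element becomes a - 1 = 0, giving a = 1 — point (1, 1).
Each listed point satisfies every original equation (direct substitution).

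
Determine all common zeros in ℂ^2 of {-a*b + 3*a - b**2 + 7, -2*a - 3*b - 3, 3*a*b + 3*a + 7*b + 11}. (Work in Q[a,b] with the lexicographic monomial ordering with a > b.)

{(-3, 1)}

Compute a lex Gröbner basis by Buchberger's algorithm.
f_1 = -a*b + 3*a - b**2 + 7, LT = a*b.
f_2 = -2*a - 3*b - 3, LT = a.
f_3 = 3*a*b + 3*a + 7*b + 11, LT = a*b.

S(f_1,f_2): lcm = a*b. S = -3*a - 1/2*b**2 - 3/2*b - 7.
  leading term a: subtract (3/2)·f_2 from -3*a - 1/2*b**2 - 3/2*b - 7 → -1/2*b**2 + 3*b - 5/2
  leading term b**2: no divisor's leading term divides it; move -1/2*b**2 to the remainder.
  leading term b: no divisor's leading term divides it; move 3*b to the remainder.
  leading term 1: no divisor's leading term divides it; move -5/2 to the remainder.
  remainder -1/2*b**2 + 3*b - 5/2 ≠ 0; add h_4 = -1/2*b**2 + 3*b - 5/2 to the basis.

S(f_1,f_3): lcm = a*b. S = -4*a + b**2 - 7/3*b - 32/3.
  leading term a: subtract (2)·f_2 from -4*a + b**2 - 7/3*b - 32/3 → b**2 + 11/3*b - 14/3
  leading term b**2: subtract (-2)·h_4 from b**2 + 11/3*b - 14/3 → 29/3*b - 29/3
  leading term b: no divisor's leading term divides it; move 29/3*b to the remainder.
  leading term 1: no divisor's leading term divides it; move -29/3 to the remainder.
  remainder 29/3*b - 29/3 ≠ 0; add h_5 = 29/3*b - 29/3 to the basis.

The other S-polynomials (S(f_2,f_3), S(f_1,h_4), S(f_2,h_4), S(f_3,h_4), S(f_1,h_5), S(f_2,h_5), S(f_3,h_5), S(h_4,h_5)) all reduce to 0 modulo the current basis, so we have a Gröbner basis.
Inter-reduce: drop elements whose leading term is divisible by another's, tail-reduce, and make monic.
Reduced Gröbner basis: {a + 3, b - 1}.

The lex basis is triangular: the last element involves only b. Solving b - 1 = 0 gives b ∈ {1}; substituting each value into the earlier elements determines the remaining variables.
  b = 1: the earlier basis element becomes a + 3 = 0, giving a = -3 — point (-3, 1).
Each listed point satisfies every original equation (direct substitution).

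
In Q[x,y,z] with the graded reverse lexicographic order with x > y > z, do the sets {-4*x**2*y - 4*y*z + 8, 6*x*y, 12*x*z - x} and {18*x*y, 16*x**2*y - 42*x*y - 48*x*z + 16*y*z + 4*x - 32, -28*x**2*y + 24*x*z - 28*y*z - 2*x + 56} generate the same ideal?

Yes, the ideals are equal.

Two ideals are equal iff their reduced Gröbner bases coincide (the reduced basis is unique for a fixed ordering).
Buchberger on the first generating set:
f_1 = -4*x**2*y - 4*y*z + 8, LT = x**2*y.
f_2 = 6*x*y, LT = x*y.
f_3 = 12*x*z - x, LT = x*z.

S(f_1,f_2): lcm = x**2*y. S = y*z - 2.
  leading term y*z: no divisor's leading term divides it; move y*z to the remainder.
  leading term 1: no divisor's leading term divides it; move -2 to the remainder.
  remainder y*z - 2 ≠ 0; add g_4 = y*z - 2 to the basis.

S(f_1,g_4): lcm = x**2*y*z. S = y*z**2 + 2*x**2 - 2*z.
  leading term y*z**2: subtract (z)·g_4 from y*z**2 + 2*x**2 - 2*z → 2*x**2
  leading term x**2: no divisor's leading term divides it; move 2*x**2 to the remainder.
  remainder 2*x**2 ≠ 0; add g_5 = 2*x**2 to the basis.

S(f_2,g_4): lcm = x*y*z. S = 2*x.
  leading term x: no divisor's leading term divides it; move 2*x to the remainder.
  remainder 2*x ≠ 0; add g_6 = 2*x to the basis.

The other S-polynomials (S(f_1,f_3), S(f_2,f_3), S(f_3,g_4), S(f_1,g_5), S(f_2,g_5), S(f_3,g_5), S(g_4,g_5), S(f_1,g_6), S(f_2,g_6), S(f_3,g_6), S(g_4,g_6), S(g_5,g_6)) all reduce to 0 modulo the current basis, so we have a Gröbner basis.
Inter-reduce: drop elements whose leading term is divisible by another's, tail-reduce, and make monic.
Reduced Gröbner basis: {y*z - 2, x}.

Buchberger on the second generating set:
h_1 = 18*x*y, LT = x*y.
h_2 = 16*x**2*y - 42*x*y - 48*x*z + 16*y*z + 4*x - 32, LT = x**2*y.
h_3 = -28*x**2*y + 24*x*z - 28*y*z - 2*x + 56, LT = x**2*y.

S(h_1,h_2): lcm = x**2*y. S = 21/8*x*y + 3*x*z - y*z - 1/4*x + 2.
  leading term x*y: subtract (7/48)·h_1 from 21/8*x*y + 3*x*z - y*z - 1/4*x + 2 → 3*x*z - y*z - 1/4*x + 2
  leading term x*z: no divisor's leading term divides it; move 3*x*z to the remainder.
  leading term y*z: no divisor's leading term divides it; move -y*z to the remainder.
  leading term x: no divisor's leading term divides it; move -1/4*x to the remainder.
  leading term 1: no divisor's leading term divides it; move 2 to the remainder.
  remainder 3*x*z - y*z - 1/4*x + 2 ≠ 0; add k_4 = 3*x*z - y*z - 1/4*x + 2 to the basis.

S(h_1,h_3): lcm = x**2*y. S = 6/7*x*z - y*z - 1/14*x + 2.
  leading term x*z: subtract (2/7)·k_4 from 6/7*x*z - y*z - 1/14*x + 2 → -5/7*y*z + 10/7
  leading term y*z: no divisor's leading term divides it; move -5/7*y*z to the remainder.
  leading term 1: no divisor's leading term divides it; move 10/7 to the remainder.
  remainder -5/7*y*z + 10/7 ≠ 0; add k_5 = -5/7*y*z + 10/7 to the basis.

S(h_1,k_5): lcm = x*y*z. S = 2*x.
  leading term x: no divisor's leading term divides it; move 2*x to the remainder.
  remainder 2*x ≠ 0; add k_6 = 2*x to the basis.

The other S-polynomials (S(h_2,h_3), S(h_1,k_4), S(h_2,k_4), S(h_3,k_4), S(h_2,k_5), S(h_3,k_5), S(k_4,k_5), S(h_1,k_6), S(h_2,k_6), S(h_3,k_6), S(k_4,k_6), S(k_5,k_6)) all reduce to 0 modulo the current basis, so we have a Gröbner basis.
Inter-reduce: drop elements whose leading term is divisible by another's, tail-reduce, and make monic.
Reduced Gröbner basis: {y*z - 2, x}.

Same reduced basis, so the two generating sets span the same ideal.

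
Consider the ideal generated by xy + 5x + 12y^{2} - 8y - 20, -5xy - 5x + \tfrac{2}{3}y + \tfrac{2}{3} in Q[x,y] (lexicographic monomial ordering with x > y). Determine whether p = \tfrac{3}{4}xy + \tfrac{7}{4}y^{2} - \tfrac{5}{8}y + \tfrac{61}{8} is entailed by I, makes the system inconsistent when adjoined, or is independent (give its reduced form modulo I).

Adjoining \tfrac{3}{4}xy + \tfrac{7}{4}y^{2} - \tfrac{5}{8}y + \tfrac{61}{8} makes the ideal the whole ring: the system is inconsistent.

First compute the reduced Gröbner basis of I by Buchberger's algorithm.
f_1 = xy + 5x + 12y^{2} - 8y - 20, LT = xy.
f_2 = -5xy - 5x + \tfrac{2}{3}y + \tfrac{2}{3}, LT = xy.

S(f_1,f_2): lcm = xy. S = 4x + 12y^{2} - \tfrac{118}{15}y - \tfrac{298}{15}.
  leading term x: no divisor's leading term divides it; move 4x to the remainder.
  leading term y^{2}: no divisor's leading term divides it; move 12y^{2} to the remainder.
  leading term y: no divisor's leading term divides it; move -\tfrac{118}{15}y to the remainder.
  leading term 1: no divisor's leading term divides it; move -\tfrac{298}{15} to the remainder.
  remainder 4x + 12y^{2} - \tfrac{118}{15}y - \tfrac{298}{15} ≠ 0; add h_3 = 4x + 12y^{2} - \tfrac{118}{15}y - \tfrac{298}{15} to the basis.

S(f_1,h_3): lcm = xy. S = 5x - 3y^{3} + \tfrac{419}{30}y^{2} - \tfrac{91}{30}y - 20.
  leading term x: subtract (\tfrac{5}{4})·h_3 from 5x - 3y^{3} + \tfrac{419}{30}y^{2} - \tfrac{91}{30}y - 20 → -3y^{3} - \tfrac{31}{30}y^{2} + \tfrac{34}{5}y + \tfrac{29}{6}
  leading term y^{3}: no divisor's leading term divides it; move -3y^{3} to the remainder.
  leading term y^{2}: no divisor's leading term divides it; move -\tfrac{31}{30}y^{2} to the remainder.
  leading term y: no divisor's leading term divides it; move \tfrac{34}{5}y to the remainder.
  leading term 1: no divisor's leading term divides it; move \tfrac{29}{6} to the remainder.
  remainder -3y^{3} - \tfrac{31}{30}y^{2} + \tfrac{34}{5}y + \tfrac{29}{6} ≠ 0; add h_4 = -3y^{3} - \tfrac{31}{30}y^{2} + \tfrac{34}{5}y + \tfrac{29}{6} to the basis.

The other S-polynomials (S(f_2,h_3), S(f_1,h_4), S(f_2,h_4), S(h_3,h_4)) all reduce to 0 modulo the current basis, so we have a Gröbner basis.
Inter-reduce: drop elements whose leading term is divisible by another's, tail-reduce, and make monic.
Reduced Gröbner basis: {x + 3y^{2} - \tfrac{59}{30}y - \tfrac{149}{30}, y^{3} + \tfrac{31}{90}y^{2} - \tfrac{34}{15}y - \tfrac{29}{18}}.
Label its elements g_1 = x + 3y^{2} - \tfrac{59}{30}y - \tfrac{149}{30}, g_2 = y^{3} + \tfrac{31}{90}y^{2} - \tfrac{34}{15}y - \tfrac{29}{18}.

Reduce p = \tfrac{3}{4}xy + \tfrac{7}{4}y^{2} - \tfrac{5}{8}y + \tfrac{61}{8} modulo G:
  leading term xy: subtract (\tfrac{3}{4}y)·g_1 from \tfrac{3}{4}xy + \tfrac{7}{4}y^{2} - \tfrac{5}{8}y + \tfrac{61}{8} → -\tfrac{9}{4}y^{3} + \tfrac{129}{40}y^{2} + \tfrac{31}{10}y + \tfrac{61}{8}
  leading term y^{3}: subtract (-\tfrac{9}{4})·g_2 from -\tfrac{9}{4}y^{3} + \tfrac{129}{40}y^{2} + \tfrac{31}{10}y + \tfrac{61}{8} → 4y^{2} - 2y + 4
  leading term y^{2}: no divisor's leading term divides it; move 4y^{2} to the remainder.
  leading term y: no divisor's leading term divides it; move -2y to the remainder.
  leading term 1: no divisor's leading term divides it; move 4 to the remainder.
  normal form = 4y^{2} - 2y + 4.
The normal form is nonzero, so p ∉ I. Since p minus its normal form lies in I, I + (p) = I + (r) where r = 4y^{2} - 2y + 4; decide whether this ideal is the whole ring.
Run Buchberger on G together with r (pairs among the g_i already reduce to 0 since G is a Gröbner basis):
g_1 = x + 3y^{2} - \tfrac{59}{30}y - \tfrac{149}{30}, LT = x.
g_2 = y^{3} + \tfrac{31}{90}y^{2} - \tfrac{34}{15}y - \tfrac{29}{18}, LT = y^{3}.
r = 4y^{2} - 2y + 4, LT = y^{2}.

S(g_2,r): lcm = y^{3}. S = \tfrac{38}{45}y^{2} - \tfrac{49}{15}y - \tfrac{29}{18}.
  leading term y^{2}: subtract (\tfrac{19}{90})·r from \tfrac{38}{45}y^{2} - \tfrac{49}{15}y - \tfrac{29}{18} → -\tfrac{128}{45}y - \tfrac{221}{90}
  leading term y: no divisor's leading term divides it; move -\tfrac{128}{45}y to the remainder.
  leading term 1: no divisor's leading term divides it; move -\tfrac{221}{90} to the remainder.
  remainder -\tfrac{128}{45}y - \tfrac{221}{90} ≠ 0; add m_4 = -\tfrac{128}{45}y - \tfrac{221}{90} to the basis.

S(g_2,m_4): lcm = y^{3}. S = -\tfrac{5977}{11520}y^{2} - \tfrac{34}{15}y - \tfrac{29}{18}.
  leading term y^{2}: subtract (-\tfrac{5977}{46080})·r from -\tfrac{5977}{11520}y^{2} - \tfrac{34}{15}y - \tfrac{29}{18} → -\tfrac{58201}{23040}y - \tfrac{12583}{11520}
  leading term y: subtract (\tfrac{58201}{65536})·m_4 from -\tfrac{58201}{23040}y - \tfrac{12583}{11520} → \tfrac{142665}{131072}
  leading term 1: no divisor's leading term divides it; move \tfrac{142665}{131072} to the remainder.
  remainder \tfrac{142665}{131072} ≠ 0; add m_5 = \tfrac{142665}{131072} to the basis.

The other S-polynomials (S(g_1,g_2), S(g_1,r), S(g_1,m_4), S(r,m_4), S(g_1,m_5), S(g_2,m_5), S(r,m_5), S(m_4,m_5)) all reduce to 0 modulo the current basis, so we have a Gröbner basis.
Inter-reduce: drop elements whose leading term is divisible by another's, tail-reduce, and make monic.
Reduced Gröbner basis: {1}.
The reduced Gröbner basis of I + (p) is {1}: the ideal is the whole ring, so the enlarged system has no common solution — adjoining p is inconsistent.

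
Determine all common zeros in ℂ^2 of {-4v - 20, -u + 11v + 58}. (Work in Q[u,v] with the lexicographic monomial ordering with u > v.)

Compute a lex Gröbner basis by Buchberger's algorithm.
f_1 = -4v - 20, LT = v.
f_2 = -u + 11v + 58, LT = u.

The S-polynomials (S(f_1,f_2)) all reduce to 0 modulo the current basis, so we have a Gröbner basis.
Inter-reduce: drop elements whose leading term is divisible by another's, tail-reduce, and make monic.
Reduced Gröbner basis: {u - 3, v + 5}.

The lex basis is triangular: the last element involves only v. Solving v + 5 = 0 gives v ∈ {-5}; substituting each value into the earlier elements determines the remaining variables.
  v = -5: the earlier basis element becomes u - 3 = 0, giving u = 3 — point (3, -5).
Zero-dimensionality of the ideal guarantees finitely many solutions over ℂ.

{(3, -5)}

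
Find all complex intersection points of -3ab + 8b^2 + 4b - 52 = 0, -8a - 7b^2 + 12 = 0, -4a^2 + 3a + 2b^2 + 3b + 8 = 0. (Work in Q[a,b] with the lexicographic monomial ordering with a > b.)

Compute a lex Gröbner basis by Buchberger's algorithm.
f_1 = -3ab + 8b^2 + 4b - 52, LT = ab.
f_2 = -8a - 7b^2 + 12, LT = a.
f_3 = -4a^2 + 3a + 2b^2 + 3b + 8, LT = a^2.

S(f_1,f_2): lcm = ab. S = -7/8b^3 - 8/3b^2 + 1/6b + 52/3.
  reduce S modulo (f_1, f_2, f_3):
  remainder -7/8b^3 - 8/3b^2 + 1/6b + 52/3 ≠ 0; add h_4 = -7/8b^3 - 8/3b^2 + 1/6b + 52/3 to the basis.

S(f_1,f_3): lcm = a^2b. S = -8/3ab^2 - 7/12ab + 52/3a + 1/2b^3 + 3/4b^2 + 2b.
  reduce S modulo (f_1, f_2, f_3, h_4):
  remainder 67/108b^2 + 1247/27b - 2561/27 ≠ 0; add h_5 = 67/108b^2 + 1247/27b - 2561/27 to the basis.

S(f_2,f_3): lcm = a^2. S = 7/8ab^2 - 3/4a + 1/2b^2 + 3/4b + 2.
  reduce S modulo (f_1, f_2, f_3, h_4, h_5):
  remainder 183579/536b - 183579/268 ≠ 0; add h_6 = 183579/536b - 183579/268 to the basis.

The other S-polynomials (S(f_1,h_4), S(f_2,h_4), S(f_3,h_4), S(f_1,h_5), S(f_2,h_5), S(f_3,h_5), S(h_4,h_5), S(f_1,h_6), S(f_2,h_6), S(f_3,h_6), S(h_4,h_6), S(h_5,h_6)) all reduce to 0 modulo the current basis, so we have a Gröbner basis.
Inter-reduce: drop elements whose leading term is divisible by another's, tail-reduce, and make monic.
Reduced Gröbner basis: {a + 2, b - 2}.

Elimination: the polynomial b - 2 lies in the elimination ideal for b, so b ∈ {2}. For each such b, the remaining basis elements (now univariate) give the rest of the solution.
  b = 2: the earlier basis element becomes a + 2 = 0, giving a = -2 — point (-2, 2).
A lex Gröbner basis triangularizes the system, enabling back-substitution.

{(-2, 2)}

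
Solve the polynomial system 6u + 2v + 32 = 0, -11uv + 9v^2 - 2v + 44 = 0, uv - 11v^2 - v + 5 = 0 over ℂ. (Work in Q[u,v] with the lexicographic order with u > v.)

{(-5, -1)}

Compute a lex Gröbner basis by Buchberger's algorithm.
f_1 = 6u + 2v + 32, LT = u.
f_2 = -11uv + 9v^2 - 2v + 44, LT = uv.
f_3 = uv - 11v^2 - v + 5, LT = uv.

S(f_1,f_2): lcm = uv. S = 38/33v^2 + 170/33v + 4.
  reduce S modulo (f_1, f_2, f_3):
  remainder 38/33v^2 + 170/33v + 4 ≠ 0; add h_4 = 38/33v^2 + 170/33v + 4 to the basis.

S(f_1,f_3): lcm = uv. S = 34/3v^2 + 19/3v - 5.
  reduce S modulo (f_1, f_2, f_3, h_4):
  remainder -843/19v - 843/19 ≠ 0; add h_5 = -843/19v - 843/19 to the basis.

The other S-polynomials (S(f_2,f_3), S(f_1,h_4), S(f_2,h_4), S(f_3,h_4), S(f_1,h_5), S(f_2,h_5), S(f_3,h_5), S(h_4,h_5)) all reduce to 0 modulo the current basis, so we have a Gröbner basis.
Inter-reduce: drop elements whose leading term is divisible by another's, tail-reduce, and make monic.
Reduced Gröbner basis: {u + 5, v + 1}.

The lex basis is triangular: the last element involves only v. Solving v + 1 = 0 gives v ∈ {-1}; substituting each value into the earlier elements determines the remaining variables.
  v = -1: the earlier basis element becomes u + 5 = 0, giving u = -5 — point (-5, -1).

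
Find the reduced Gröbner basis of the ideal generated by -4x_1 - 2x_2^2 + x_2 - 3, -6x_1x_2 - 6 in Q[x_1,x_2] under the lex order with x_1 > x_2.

G = {x_1 + 1/2x_2^2 - 1/4x_2 + 3/4, x_2^3 - 1/2x_2^2 + 3/2x_2 - 2}

f_1 = -4x_1 - 2x_2^2 + x_2 - 3, LT = x_1.
f_2 = -6x_1x_2 - 6, LT = x_1x_2.

S(f_1,f_2): lcm = x_1x_2. S = 1/2x_2^3 - 1/4x_2^2 + 3/4x_2 - 1.
  reduce S modulo (f_1, f_2):
  remainder 1/2x_2^3 - 1/4x_2^2 + 3/4x_2 - 1 ≠ 0; add g_3 = 1/2x_2^3 - 1/4x_2^2 + 3/4x_2 - 1 to the basis.

The other S-polynomials (S(f_1,g_3), S(f_2,g_3)) all reduce to 0 modulo the current basis, so we have a Gröbner basis.
Inter-reduce: drop elements whose leading term is divisible by another's, tail-reduce, and make monic.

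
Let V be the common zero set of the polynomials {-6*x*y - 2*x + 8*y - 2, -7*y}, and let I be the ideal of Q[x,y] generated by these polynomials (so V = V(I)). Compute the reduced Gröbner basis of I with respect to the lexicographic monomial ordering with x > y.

f_1 = -6*x*y - 2*x + 8*y - 2, LT = x*y.
f_2 = -7*y, LT = y.

S(f_1,f_2): lcm = x*y. S = 1/3*x - 4/3*y + 1/3.
  leading term x: no divisor's leading term divides it; move 1/3*x to the remainder.
  leading term y: subtract (4/21)·f_2 from -4/3*y + 1/3 → 1/3
  leading term 1: no divisor's leading term divides it; move 1/3 to the remainder.
  remainder 1/3*x + 1/3 ≠ 0; add g_3 = 1/3*x + 1/3 to the basis.

S(f_1,g_3): lcm = x*y. S = 1/3*x - 7/3*y + 1/3.
  leading term x: subtract (1)·g_3 from 1/3*x - 7/3*y + 1/3 → -7/3*y
  leading term y: subtract (1/3)·f_2 from -7/3*y → 0
  remainder 0.

S(f_2,g_3): leading monomials are coprime, so the S-polynomial reduces to 0 (Buchberger's first criterion).
Every S-polynomial of the final basis reduces to 0, so we have a Gröbner basis.
Inter-reduce: drop elements whose leading term is divisible by another's, tail-reduce, and make monic.

G = {x + 1, y}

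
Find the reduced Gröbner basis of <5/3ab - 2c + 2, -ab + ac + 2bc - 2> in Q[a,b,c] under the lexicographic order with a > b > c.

The reduced Gröbner basis is the canonical form of the ideal for this ordering.

f_1 = 5/3ab - 2c + 2, LT = ab.
f_2 = -ab + ac + 2bc - 2, LT = ab.

S(f_1,f_2): lcm = ab. S = ac + 2bc - 6/5c - 4/5.
  leading term ac: no divisor's leading term divides it; move ac to the remainder.
  leading term bc: no divisor's leading term divides it; move 2bc to the remainder.
  leading term c: no divisor's leading term divides it; move -6/5c to the remainder.
  leading term 1: no divisor's leading term divides it; move -4/5 to the remainder.
  remainder ac + 2bc - 6/5c - 4/5 ≠ 0; add g_3 = ac + 2bc - 6/5c - 4/5 to the basis.

S(f_1,g_3): lcm = abc. S = -2b^2c + 6/5bc + 4/5b - 6/5c^2 + 6/5c.
  leading term b^2c: no divisor's leading term divides it; move -2b^2c to the remainder.
  leading term bc: no divisor's leading term divides it; move 6/5bc to the remainder.
  leading term b: no divisor's leading term divides it; move 4/5b to the remainder.
  leading term c^2: no divisor's leading term divides it; move -6/5c^2 to the remainder.
  leading term c: no divisor's leading term divides it; move 6/5c to the remainder.
  remainder -2b^2c + 6/5bc + 4/5b - 6/5c^2 + 6/5c ≠ 0; add g_4 = -2b^2c + 6/5bc + 4/5b - 6/5c^2 + 6/5c to the basis.

The other S-polynomials (S(f_2,g_3), S(f_1,g_4), S(f_2,g_4), S(g_3,g_4)) all reduce to 0 modulo the current basis, so we have a Gröbner basis.
Inter-reduce: drop elements whose leading term is divisible by another's, tail-reduce, and make monic.

G = {ab - 6/5c + 6/5, ac + 2bc - 6/5c - 4/5, b^2c - 3/5bc - 2/5b + 3/5c^2 - 3/5c}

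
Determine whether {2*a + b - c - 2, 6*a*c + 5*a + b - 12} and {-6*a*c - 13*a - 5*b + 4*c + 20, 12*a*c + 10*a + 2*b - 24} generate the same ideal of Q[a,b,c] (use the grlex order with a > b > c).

Yes, the ideals are equal.

Equality of ideals is decidable: compute both reduced Gröbner bases (unique for the ordering) and check whether they agree.
Buchberger on the first generating set:
f_1 = 2*a + b - c - 2, LT = a.
f_2 = 6*a*c + 5*a + b - 12, LT = a*c.

S(f_1,f_2): lcm = a*c. S = 1/2*b*c - 1/2*c**2 - 5/6*a - 1/6*b - c + 2.
  leading term b*c: no divisor's leading term divides it; move 1/2*b*c to the remainder.
  leading term c**2: no divisor's leading term divides it; move -1/2*c**2 to the remainder.
  leading term a: subtract (-5/12)·f_1 from -5/6*a - 1/6*b - c + 2 → 1/4*b - 17/12*c + 7/6
  leading term b: no divisor's leading term divides it; move 1/4*b to the remainder.
  leading term c: no divisor's leading term divides it; move -17/12*c to the remainder.
  leading term 1: no divisor's leading term divides it; move 7/6 to the remainder.
  remainder 1/2*b*c - 1/2*c**2 + 1/4*b - 17/12*c + 7/6 ≠ 0; add g_3 = 1/2*b*c - 1/2*c**2 + 1/4*b - 17/12*c + 7/6 to the basis.

S(f_1,g_3): leading monomials are coprime, so the S-polynomial reduces to 0 (Buchberger's first criterion).
S(f_2,g_3): lcm = a*b*c. S = a*c**2 + 1/3*a*b + 17/6*a*c + 1/6*b**2 - 7/3*a - 2*b.
  leading term a*c**2: subtract (1/2*c**2)·f_1 from a*c**2 + 1/3*a*b + 17/6*a*c + 1/6*b**2 - 7/3*a - 2*b → -1/2*b*c**2 + 1/2*c**3 + 1/3*a*b + 17/6*a*c + 1/6*b**2 + c**2 - 7/3*a - 2*b
  leading term b*c**2: subtract (-c)·g_3 from -1/2*b*c**2 + 1/2*c**3 + 1/3*a*b + 17/6*a*c + 1/6*b**2 + c**2 - 7/3*a - 2*b → 1/3*a*b + 17/6*a*c + 1/6*b**2 + 1/4*b*c - 5/12*c**2 - 7/3*a - 2*b + 7/6*c
  leading term a*b: subtract (1/6*b)·f_1 from 1/3*a*b + 17/6*a*c + 1/6*b**2 + 1/4*b*c - 5/12*c**2 - 7/3*a - 2*b + 7/6*c → 17/6*a*c + 5/12*b*c - 5/12*c**2 - 7/3*a - 5/3*b + 7/6*c
  leading term a*c: subtract (17/12*c)·f_1 from 17/6*a*c + 5/12*b*c - 5/12*c**2 - 7/3*a - 5/3*b + 7/6*c → -b*c + c**2 - 7/3*a - 5/3*b + 4*c
  leading term b*c: subtract (-2)·g_3 from -b*c + c**2 - 7/3*a - 5/3*b + 4*c → -7/3*a - 7/6*b + 7/6*c + 7/3
  leading term a: subtract (-7/6)·f_1 from -7/3*a - 7/6*b + 7/6*c + 7/3 → 0
  remainder 0.

Every S-polynomial of the final basis reduces to 0, so we have a Gröbner basis.
Inter-reduce: drop elements whose leading term is divisible by another's, tail-reduce, and make monic.
Reduced Gröbner basis: {b*c - c**2 + 1/2*b - 17/6*c + 7/3, a + 1/2*b - 1/2*c - 1}.

Buchberger on the second generating set:
h_1 = -6*a*c - 13*a - 5*b + 4*c + 20, LT = a*c.
h_2 = 12*a*c + 10*a + 2*b - 24, LT = a*c.

S(h_1,h_2): lcm = a*c. S = 4/3*a + 2/3*b - 2/3*c - 4/3.
  leading term a: no divisor's leading term divides it; move 4/3*a to the remainder.
  leading term b: no divisor's leading term divides it; move 2/3*b to the remainder.
  leading term c: no divisor's leading term divides it; move -2/3*c to the remainder.
  leading term 1: no divisor's leading term divides it; move -4/3 to the remainder.
  remainder 4/3*a + 2/3*b - 2/3*c - 4/3 ≠ 0; add k_3 = 4/3*a + 2/3*b - 2/3*c - 4/3 to the basis.

S(h_1,k_3): lcm = a*c. S = -1/2*b*c + 1/2*c**2 + 13/6*a + 5/6*b + 1/3*c - 10/3.
  leading term b*c: no divisor's leading term divides it; move -1/2*b*c to the remainder.
  leading term c**2: no divisor's leading term divides it; move 1/2*c**2 to the remainder.
  leading term a: subtract (13/8)·k_3 from 13/6*a + 5/6*b + 1/3*c - 10/3 → -1/4*b + 17/12*c - 7/6
  leading term b: no divisor's leading term divides it; move -1/4*b to the remainder.
  leading term c: no divisor's leading term divides it; move 17/12*c to the remainder.
  leading term 1: no divisor's leading term divides it; move -7/6 to the remainder.
  remainder -1/2*b*c + 1/2*c**2 - 1/4*b + 17/12*c - 7/6 ≠ 0; add k_4 = -1/2*b*c + 1/2*c**2 - 1/4*b + 17/12*c - 7/6 to the basis.

S(h_2,k_3): lcm = a*c. S = -1/2*b*c + 1/2*c**2 + 5/6*a + 1/6*b + c - 2.
  leading term b*c: subtract (1)·k_4 from -1/2*b*c + 1/2*c**2 + 5/6*a + 1/6*b + c - 2 → 5/6*a + 5/12*b - 5/12*c - 5/6
  leading term a: subtract (5/8)·k_3 from 5/6*a + 5/12*b - 5/12*c - 5/6 → 0
  remainder 0.

S(h_1,k_4): lcm = a*b*c. S = a*c**2 + 5/3*a*b + 17/6*a*c + 5/6*b**2 - 2/3*b*c - 7/3*a - 10/3*b.
  leading term a*c**2: subtract (-1/6*c)·h_1 from a*c**2 + 5/3*a*b + 17/6*a*c + 5/6*b**2 - 2/3*b*c - 7/3*a - 10/3*b → 5/3*a*b + 2/3*a*c + 5/6*b**2 - 3/2*b*c + 2/3*c**2 - 7/3*a - 10/3*b + 10/3*c
  leading term a*b: subtract (5/4*b)·k_3 from 5/3*a*b + 2/3*a*c + 5/6*b**2 - 3/2*b*c + 2/3*c**2 - 7/3*a - 10/3*b + 10/3*c → 2/3*a*c - 2/3*b*c + 2/3*c**2 - 7/3*a - 5/3*b + 10/3*c
  leading term a*c: subtract (-1/9)·h_1 from 2/3*a*c - 2/3*b*c + 2/3*c**2 - 7/3*a - 5/3*b + 10/3*c → -2/3*b*c + 2/3*c**2 - 34/9*a - 20/9*b + 34/9*c + 20/9
  leading term b*c: subtract (4/3)·k_4 from -2/3*b*c + 2/3*c**2 - 34/9*a - 20/9*b + 34/9*c + 20/9 → -34/9*a - 17/9*b + 17/9*c + 34/9
  leading term a: subtract (-17/6)·k_3 from -34/9*a - 17/9*b + 17/9*c + 34/9 → 0
  remainder 0.

S(h_2,k_4): lcm = a*b*c. S = a*c**2 + 1/3*a*b + 17/6*a*c + 1/6*b**2 - 7/3*a - 2*b.
  leading term a*c**2: subtract (-1/6*c)·h_1 from a*c**2 + 1/3*a*b + 17/6*a*c + 1/6*b**2 - 7/3*a - 2*b → 1/3*a*b + 2/3*a*c + 1/6*b**2 - 5/6*b*c + 2/3*c**2 - 7/3*a - 2*b + 10/3*c
  leading term a*b: subtract (1/4*b)·k_3 from 1/3*a*b + 2/3*a*c + 1/6*b**2 - 5/6*b*c + 2/3*c**2 - 7/3*a - 2*b + 10/3*c → 2/3*a*c - 2/3*b*c + 2/3*c**2 - 7/3*a - 5/3*b + 10/3*c
  leading term a*c: subtract (-1/9)·h_1 from 2/3*a*c - 2/3*b*c + 2/3*c**2 - 7/3*a - 5/3*b + 10/3*c → -2/3*b*c + 2/3*c**2 - 34/9*a - 20/9*b + 34/9*c + 20/9
  leading term b*c: subtract (4/3)·k_4 from -2/3*b*c + 2/3*c**2 - 34/9*a - 20/9*b + 34/9*c + 20/9 → -34/9*a - 17/9*b + 17/9*c + 34/9
  leading term a: subtract (-17/6)·k_3 from -34/9*a - 17/9*b + 17/9*c + 34/9 → 0
  remainder 0.

S(k_3,k_4): leading monomials are coprime, so the S-polynomial reduces to 0 (Buchberger's first criterion).
Every S-polynomial of the final basis reduces to 0, so we have a Gröbner basis.
Inter-reduce: drop elements whose leading term is divisible by another's, tail-reduce, and make monic.
Reduced Gröbner basis: {b*c - c**2 + 1/2*b - 17/6*c + 7/3, a + 1/2*b - 1/2*c - 1}.

These coincide, so the ideals are equal.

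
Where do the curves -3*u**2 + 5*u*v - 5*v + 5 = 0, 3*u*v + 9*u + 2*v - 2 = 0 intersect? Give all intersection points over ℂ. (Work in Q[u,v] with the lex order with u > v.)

{(0, 1), (-sqrt(569)/6 - 17/6, -62/25 - sqrt(569)/25), (-17/6 + sqrt(569)/6, -62/25 + sqrt(569)/25)}

Compute a lex Gröbner basis by Buchberger's algorithm.
f_1 = -3*u**2 + 5*u*v - 5*v + 5, LT = u**2.
f_2 = 3*u*v + 9*u + 2*v - 2, LT = u*v.

S(f_1,f_2): lcm = u**2*v. S = -3*u**2 - 5/3*u*v**2 - 2/3*u*v + 2/3*u + 5/3*v**2 - 5/3*v.
  reduce S modulo (f_1, f_2):
  remainder 8/3*u + 25/9*v**2 + 8/3*v - 49/9 ≠ 0; add h_3 = 8/3*u + 25/9*v**2 + 8/3*v - 49/9 to the basis.

S(f_2,h_3): lcm = u*v. S = 3*u - 25/24*v**3 - v**2 + 65/24*v - 2/3.
  reduce S modulo (f_1, f_2, h_3):
  remainder -25/24*v**3 - 33/8*v**2 - 7/24*v + 131/24 ≠ 0; add h_4 = -25/24*v**3 - 33/8*v**2 - 7/24*v + 131/24 to the basis.

The other S-polynomials (S(f_1,h_3), S(f_1,h_4), S(f_2,h_4), S(h_3,h_4)) all reduce to 0 modulo the current basis, so we have a Gröbner basis.
Inter-reduce: drop elements whose leading term is divisible by another's, tail-reduce, and make monic.
Reduced Gröbner basis: {u + 25/24*v**2 + v - 49/24, v**3 + 99/25*v**2 + 7/25*v - 131/25}.

Elimination: the polynomial v**3 + 99/25*v**2 + 7/25*v - 131/25 lies in the elimination ideal for v, so v ∈ {1, -62/25 - sqrt(569)/25, -62/25 + sqrt(569)/25}. For each such v, the remaining basis elements (now univariate) give the rest of the solution.
  v = 1: the earlier basis element becomes u = 0, giving u = 0 — point (0, 1).
  v = -62/25 - sqrt(569)/25: the earlier basis element becomes u + 17/6 + sqrt(569)/6 = 0, giving u = -sqrt(569)/6 - 17/6 — point (-sqrt(569)/6 - 17/6, -62/25 - sqrt(569)/25).
  v = -62/25 + sqrt(569)/25: the earlier basis element becomes u - sqrt(569)/6 + 17/6 = 0, giving u = -17/6 + sqrt(569)/6 — point (-17/6 + sqrt(569)/6, -62/25 + sqrt(569)/25).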